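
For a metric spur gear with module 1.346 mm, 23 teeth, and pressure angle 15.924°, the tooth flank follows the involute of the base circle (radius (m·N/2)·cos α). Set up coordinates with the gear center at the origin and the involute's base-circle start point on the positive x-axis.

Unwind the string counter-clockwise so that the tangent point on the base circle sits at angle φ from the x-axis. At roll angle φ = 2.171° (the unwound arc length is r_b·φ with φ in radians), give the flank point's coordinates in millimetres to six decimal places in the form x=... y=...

x=14.895698 y=0.000270

pitch radius r_p = m·N/2 = 1.346·23/2 = 15.479000
base radius r_b = r_p·cos α = 15.479000·cos 15.924° = 14.885016
roll angle φ = 2.171° = 0.03789110 rad
x = r_b·(cos φ + φ·sin φ) = 14.885016·(0.99928222 + 0.03789110·0.03788203) = 14.895698
y = r_b·(sin φ − φ·cos φ) = 14.885016·(0.03788203 − 0.03789110·0.99928222) = 0.000270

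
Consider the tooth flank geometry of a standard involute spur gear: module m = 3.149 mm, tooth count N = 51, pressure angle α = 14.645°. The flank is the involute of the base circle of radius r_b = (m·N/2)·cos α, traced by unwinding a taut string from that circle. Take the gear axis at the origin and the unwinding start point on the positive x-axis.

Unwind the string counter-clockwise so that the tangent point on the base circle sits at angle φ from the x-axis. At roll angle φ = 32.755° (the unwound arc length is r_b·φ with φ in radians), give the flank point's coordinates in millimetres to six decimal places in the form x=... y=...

x=89.367502 y=4.682220

pitch radius r_p = m·N/2 = 3.149·51/2 = 80.299500
base radius r_b = r_p·cos α = 80.299500·cos 14.645° = 77.690641
roll angle φ = 32.755° = 0.57168260 rad
x = r_b·(cos φ + φ·sin φ) = 77.690641·(0.84099180 + 0.57168260·0.54104786) = 89.367502
y = r_b·(sin φ − φ·cos φ) = 77.690641·(0.54104786 − 0.57168260·0.84099180) = 4.682220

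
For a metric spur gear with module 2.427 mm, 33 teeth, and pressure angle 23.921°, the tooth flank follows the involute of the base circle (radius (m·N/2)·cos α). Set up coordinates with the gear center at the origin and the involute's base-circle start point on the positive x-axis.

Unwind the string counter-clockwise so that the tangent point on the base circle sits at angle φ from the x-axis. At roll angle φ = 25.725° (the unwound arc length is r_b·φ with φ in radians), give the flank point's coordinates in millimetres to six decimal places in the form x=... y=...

x=40.111585 y=1.082298

pitch radius r_p = m·N/2 = 2.427·33/2 = 40.045500
base radius r_b = r_p·cos α = 40.045500·cos 23.921° = 36.605808
roll angle φ = 25.725° = 0.44898595 rad
x = r_b·(cos φ + φ·sin φ) = 36.605808·(0.90088772 + 0.44898595·0.43405221) = 40.111585
y = r_b·(sin φ − φ·cos φ) = 36.605808·(0.43405221 − 0.44898595·0.90088772) = 1.082298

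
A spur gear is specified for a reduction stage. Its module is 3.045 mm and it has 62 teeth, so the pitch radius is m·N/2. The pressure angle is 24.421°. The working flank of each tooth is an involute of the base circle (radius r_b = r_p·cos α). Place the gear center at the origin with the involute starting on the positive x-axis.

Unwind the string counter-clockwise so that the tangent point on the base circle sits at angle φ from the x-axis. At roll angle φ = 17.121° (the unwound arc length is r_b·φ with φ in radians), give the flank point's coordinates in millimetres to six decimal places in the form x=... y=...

x=89.701763 y=0.757634

pitch radius r_p = m·N/2 = 3.045·62/2 = 94.395000
base radius r_b = r_p·cos α = 94.395000·cos 24.421° = 85.949686
roll angle φ = 17.121° = 0.29881782 rad
x = r_b·(cos φ + φ·sin φ) = 85.949686·(0.95568518 + 0.29881782·0.29439062) = 89.701763
y = r_b·(sin φ − φ·cos φ) = 85.949686·(0.29439062 − 0.29881782·0.95568518) = 0.757634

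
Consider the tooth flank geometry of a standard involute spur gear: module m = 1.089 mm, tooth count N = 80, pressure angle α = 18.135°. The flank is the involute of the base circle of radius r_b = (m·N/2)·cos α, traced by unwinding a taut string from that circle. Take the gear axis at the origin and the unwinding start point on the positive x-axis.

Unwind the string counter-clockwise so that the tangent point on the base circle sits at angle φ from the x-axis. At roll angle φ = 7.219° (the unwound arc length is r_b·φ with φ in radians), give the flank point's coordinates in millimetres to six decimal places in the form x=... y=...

pitch radius r_p = m·N/2 = 1.089·80/2 = 43.560000
base radius r_b = r_p·cos α = 43.560000·cos 18.135° = 41.396191
roll angle φ = 7.219° = 0.12599532 rad
x = r_b·(cos φ + φ·sin φ) = 41.396191·(0.99207308 + 0.12599532·0.12566222) = 41.723466
y = r_b·(sin φ − φ·cos φ) = 41.396191·(0.12566222 − 0.12599532·0.99207308) = 0.027556

x=41.723466 y=0.027556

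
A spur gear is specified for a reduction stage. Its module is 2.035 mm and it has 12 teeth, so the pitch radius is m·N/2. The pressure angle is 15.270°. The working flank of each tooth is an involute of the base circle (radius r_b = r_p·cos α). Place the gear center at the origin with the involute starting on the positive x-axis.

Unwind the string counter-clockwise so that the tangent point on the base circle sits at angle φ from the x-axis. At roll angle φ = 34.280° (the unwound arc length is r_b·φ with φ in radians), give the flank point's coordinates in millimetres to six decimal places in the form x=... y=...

x=13.702188 y=0.811172

pitch radius r_p = m·N/2 = 2.035·12/2 = 12.210000
base radius r_b = r_p·cos α = 12.210000·cos 15.270° = 11.778931
roll angle φ = 34.280° = 0.59829887 rad
x = r_b·(cos φ + φ·sin φ) = 11.778931·(0.82629495 + 0.59829887·0.56323765) = 13.702188
y = r_b·(sin φ − φ·cos φ) = 11.778931·(0.56323765 − 0.59829887·0.82629495) = 0.811172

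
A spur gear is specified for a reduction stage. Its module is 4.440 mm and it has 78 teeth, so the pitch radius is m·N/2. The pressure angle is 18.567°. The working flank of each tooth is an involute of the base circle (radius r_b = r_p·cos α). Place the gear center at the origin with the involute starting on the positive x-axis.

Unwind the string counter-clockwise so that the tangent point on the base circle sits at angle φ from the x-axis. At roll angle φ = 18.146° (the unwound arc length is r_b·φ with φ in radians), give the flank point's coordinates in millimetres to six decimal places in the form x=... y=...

x=172.174363 y=1.720779

pitch radius r_p = m·N/2 = 4.440·78/2 = 173.160000
base radius r_b = r_p·cos α = 173.160000·cos 18.567° = 164.147361
roll angle φ = 18.146° = 0.31670745 rad
x = r_b·(cos φ + φ·sin φ) = 164.147361·(0.95026600 + 0.31670745·0.31143945) = 172.174363
y = r_b·(sin φ − φ·cos φ) = 164.147361·(0.31143945 − 0.31670745·0.95026600) = 1.720779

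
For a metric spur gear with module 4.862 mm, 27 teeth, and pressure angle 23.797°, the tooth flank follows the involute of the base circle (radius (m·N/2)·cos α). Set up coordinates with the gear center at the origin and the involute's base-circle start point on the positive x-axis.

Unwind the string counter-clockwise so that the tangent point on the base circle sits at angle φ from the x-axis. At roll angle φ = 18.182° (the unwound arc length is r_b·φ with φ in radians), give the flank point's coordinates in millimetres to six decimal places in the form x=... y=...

x=63.004800 y=0.633311

pitch radius r_p = m·N/2 = 4.862·27/2 = 65.637000
base radius r_b = r_p·cos α = 65.637000·cos 23.797° = 60.056595
roll angle φ = 18.182° = 0.31733576 rad
x = r_b·(cos φ + φ·sin φ) = 60.056595·(0.95007013 + 0.31733576·0.31203646) = 63.004800
y = r_b·(sin φ − φ·cos φ) = 60.056595·(0.31203646 − 0.31733576·0.95007013) = 0.633311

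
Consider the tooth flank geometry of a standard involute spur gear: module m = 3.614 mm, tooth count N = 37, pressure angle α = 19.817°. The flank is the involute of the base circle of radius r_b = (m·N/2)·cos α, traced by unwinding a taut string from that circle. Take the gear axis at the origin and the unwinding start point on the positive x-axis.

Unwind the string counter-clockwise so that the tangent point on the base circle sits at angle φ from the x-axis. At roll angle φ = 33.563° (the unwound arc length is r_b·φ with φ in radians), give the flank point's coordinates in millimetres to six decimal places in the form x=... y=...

x=72.783148 y=4.071598

pitch radius r_p = m·N/2 = 3.614·37/2 = 66.859000
base radius r_b = r_p·cos α = 66.859000·cos 19.817° = 62.899625
roll angle φ = 33.563° = 0.58578486 rad
x = r_b·(cos φ + φ·sin φ) = 62.899625·(0.83327843 + 0.58578486·0.55285356) = 72.783148
y = r_b·(sin φ − φ·cos φ) = 62.899625·(0.55285356 − 0.58578486·0.83327843) = 4.071598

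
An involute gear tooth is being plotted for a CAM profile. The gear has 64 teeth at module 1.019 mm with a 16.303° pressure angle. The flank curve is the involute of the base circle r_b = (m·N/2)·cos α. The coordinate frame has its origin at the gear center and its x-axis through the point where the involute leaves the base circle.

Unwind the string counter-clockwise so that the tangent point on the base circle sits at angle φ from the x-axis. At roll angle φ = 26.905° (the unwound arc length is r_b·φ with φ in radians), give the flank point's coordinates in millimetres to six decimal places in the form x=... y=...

pitch radius r_p = m·N/2 = 1.019·64/2 = 32.608000
base radius r_b = r_p·cos α = 32.608000·cos 16.303° = 31.296852
roll angle φ = 26.905° = 0.46958084 rad
x = r_b·(cos φ + φ·sin φ) = 31.296852·(0.89175804 + 0.46958084·0.45251253) = 34.559525
y = r_b·(sin φ − φ·cos φ) = 31.296852·(0.45251253 − 0.46958084·0.89175804) = 1.056583

x=34.559525 y=1.056583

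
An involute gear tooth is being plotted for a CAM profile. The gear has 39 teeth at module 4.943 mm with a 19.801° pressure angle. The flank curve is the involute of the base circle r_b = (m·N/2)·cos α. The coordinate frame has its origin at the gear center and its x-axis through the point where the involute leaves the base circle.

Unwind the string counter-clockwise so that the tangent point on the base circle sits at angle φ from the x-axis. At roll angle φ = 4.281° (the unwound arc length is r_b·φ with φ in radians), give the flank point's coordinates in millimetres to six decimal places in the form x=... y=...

x=90.942310 y=0.012603

pitch radius r_p = m·N/2 = 4.943·39/2 = 96.388500
base radius r_b = r_p·cos α = 96.388500·cos 19.801° = 90.689516
roll angle φ = 4.281° = 0.07471755 rad
x = r_b·(cos φ + φ·sin φ) = 90.689516·(0.99720994 + 0.07471755·0.07464804) = 90.942310
y = r_b·(sin φ − φ·cos φ) = 90.689516·(0.07464804 − 0.07471755·0.99720994) = 0.012603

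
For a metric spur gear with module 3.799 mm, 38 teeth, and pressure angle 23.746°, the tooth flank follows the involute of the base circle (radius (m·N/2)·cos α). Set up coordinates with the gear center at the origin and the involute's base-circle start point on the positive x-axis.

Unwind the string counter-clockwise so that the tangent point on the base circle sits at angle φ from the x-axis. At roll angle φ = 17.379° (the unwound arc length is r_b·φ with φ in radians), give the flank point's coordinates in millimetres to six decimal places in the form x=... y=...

pitch radius r_p = m·N/2 = 3.799·38/2 = 72.181000
base radius r_b = r_p·cos α = 72.181000·cos 23.746° = 66.070127
roll angle φ = 17.379° = 0.30332077 rad
x = r_b·(cos φ + φ·sin φ) = 66.070127·(0.95434987 + 0.30332077·0.29869102) = 69.039917
y = r_b·(sin φ − φ·cos φ) = 66.070127·(0.29869102 − 0.30332077·0.95434987) = 0.608961

x=69.039917 y=0.608961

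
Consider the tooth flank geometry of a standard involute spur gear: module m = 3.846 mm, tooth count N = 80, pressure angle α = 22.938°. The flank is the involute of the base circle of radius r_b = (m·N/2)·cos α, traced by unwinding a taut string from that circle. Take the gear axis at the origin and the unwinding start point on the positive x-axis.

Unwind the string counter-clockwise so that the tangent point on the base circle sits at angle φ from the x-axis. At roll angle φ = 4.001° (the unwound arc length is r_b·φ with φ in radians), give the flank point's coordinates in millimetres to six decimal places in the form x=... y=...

x=142.020435 y=0.016073

pitch radius r_p = m·N/2 = 3.846·80/2 = 153.840000
base radius r_b = r_p·cos α = 153.840000·cos 22.938° = 141.675429
roll angle φ = 4.001° = 0.06983062 rad
x = r_b·(cos φ + φ·sin φ) = 141.675429·(0.99756283 + 0.06983062·0.06977388) = 142.020435
y = r_b·(sin φ − φ·cos φ) = 141.675429·(0.06977388 − 0.06983062·0.99756283) = 0.016073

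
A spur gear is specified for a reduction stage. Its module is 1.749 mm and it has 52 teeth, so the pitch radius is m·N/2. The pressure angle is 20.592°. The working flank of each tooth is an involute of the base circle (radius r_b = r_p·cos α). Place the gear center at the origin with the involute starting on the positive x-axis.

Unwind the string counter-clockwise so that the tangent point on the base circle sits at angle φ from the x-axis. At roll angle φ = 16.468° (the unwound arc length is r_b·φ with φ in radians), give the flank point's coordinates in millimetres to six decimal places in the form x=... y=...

x=44.290769 y=0.334142

pitch radius r_p = m·N/2 = 1.749·52/2 = 45.474000
base radius r_b = r_p·cos α = 45.474000·cos 20.592° = 42.568605
roll angle φ = 16.468° = 0.28742082 rad
x = r_b·(cos φ + φ·sin φ) = 42.568605·(0.95897821 + 0.28742082·0.28347979) = 44.290769
y = r_b·(sin φ − φ·cos φ) = 42.568605·(0.28347979 − 0.28742082·0.95897821) = 0.334142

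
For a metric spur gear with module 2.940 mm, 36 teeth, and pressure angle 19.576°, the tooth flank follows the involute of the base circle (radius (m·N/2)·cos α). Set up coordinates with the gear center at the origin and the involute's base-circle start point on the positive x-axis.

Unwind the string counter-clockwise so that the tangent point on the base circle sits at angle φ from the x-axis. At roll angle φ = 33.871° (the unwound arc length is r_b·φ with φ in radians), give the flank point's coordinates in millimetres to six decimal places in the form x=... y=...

x=57.827070 y=3.315148

pitch radius r_p = m·N/2 = 2.940·36/2 = 52.920000
base radius r_b = r_p·cos α = 52.920000·cos 19.576° = 49.861112
roll angle φ = 33.871° = 0.59116047 rad
x = r_b·(cos φ + φ·sin φ) = 49.861112·(0.83029448 + 0.59116047·0.55732493) = 57.827070
y = r_b·(sin φ − φ·cos φ) = 49.861112·(0.55732493 − 0.59116047·0.83029448) = 3.315148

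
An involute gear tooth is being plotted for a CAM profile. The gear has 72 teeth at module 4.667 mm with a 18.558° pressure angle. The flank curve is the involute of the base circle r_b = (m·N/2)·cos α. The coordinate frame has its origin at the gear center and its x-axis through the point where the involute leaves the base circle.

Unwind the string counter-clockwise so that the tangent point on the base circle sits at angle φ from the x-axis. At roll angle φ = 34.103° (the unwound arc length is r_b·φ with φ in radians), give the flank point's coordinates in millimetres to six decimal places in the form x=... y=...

pitch radius r_p = m·N/2 = 4.667·72/2 = 168.012000
base radius r_b = r_p·cos α = 168.012000·cos 18.558° = 159.275706
roll angle φ = 34.103° = 0.59520963 rad
x = r_b·(cos φ + φ·sin φ) = 159.275706·(0.82803098 + 0.59520963·0.56068235) = 185.039271
y = r_b·(sin φ − φ·cos φ) = 159.275706·(0.56068235 − 0.59520963·0.82803098) = 10.803724

x=185.039271 y=10.803724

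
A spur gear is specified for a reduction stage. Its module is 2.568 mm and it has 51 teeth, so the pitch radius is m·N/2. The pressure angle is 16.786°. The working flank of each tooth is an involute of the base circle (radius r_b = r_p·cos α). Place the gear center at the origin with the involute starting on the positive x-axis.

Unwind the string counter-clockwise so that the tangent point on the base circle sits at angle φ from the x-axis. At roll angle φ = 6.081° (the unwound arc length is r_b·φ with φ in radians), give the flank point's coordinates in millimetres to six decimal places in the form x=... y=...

pitch radius r_p = m·N/2 = 2.568·51/2 = 65.484000
base radius r_b = r_p·cos α = 65.484000·cos 16.786° = 62.693733
roll angle φ = 6.081° = 0.10613347 rad
x = r_b·(cos φ + φ·sin φ) = 62.693733·(0.99437313 + 0.10613347·0.10593433) = 63.045840
y = r_b·(sin φ − φ·cos φ) = 62.693733·(0.10593433 − 0.10613347·0.99437313) = 0.024956

x=63.045840 y=0.024956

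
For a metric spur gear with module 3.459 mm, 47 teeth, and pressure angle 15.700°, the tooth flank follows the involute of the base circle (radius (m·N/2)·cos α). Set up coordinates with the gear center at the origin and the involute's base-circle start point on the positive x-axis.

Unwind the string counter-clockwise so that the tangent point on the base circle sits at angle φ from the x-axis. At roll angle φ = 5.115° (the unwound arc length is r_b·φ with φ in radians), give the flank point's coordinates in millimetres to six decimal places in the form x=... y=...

pitch radius r_p = m·N/2 = 3.459·47/2 = 81.286500
base radius r_b = r_p·cos α = 81.286500·cos 15.700° = 78.253843
roll angle φ = 5.115° = 0.08927359 rad
x = r_b·(cos φ + φ·sin φ) = 78.253843·(0.99601776 + 0.08927359·0.08915506) = 78.565054
y = r_b·(sin φ − φ·cos φ) = 78.253843·(0.08915506 − 0.08927359·0.99601776) = 0.018544

x=78.565054 y=0.018544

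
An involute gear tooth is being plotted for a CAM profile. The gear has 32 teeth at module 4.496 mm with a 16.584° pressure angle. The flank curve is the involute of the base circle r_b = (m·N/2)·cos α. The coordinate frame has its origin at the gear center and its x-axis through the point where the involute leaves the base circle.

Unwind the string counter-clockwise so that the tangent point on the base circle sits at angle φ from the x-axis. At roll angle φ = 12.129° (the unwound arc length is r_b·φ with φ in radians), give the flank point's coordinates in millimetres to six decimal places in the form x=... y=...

x=70.471153 y=0.217036

pitch radius r_p = m·N/2 = 4.496·32/2 = 71.936000
base radius r_b = r_p·cos α = 71.936000·cos 16.584° = 68.943629
roll angle φ = 12.129° = 0.21169098 rad
x = r_b·(cos φ + φ·sin φ) = 68.943629·(0.97767701 + 0.21169098·0.21011344) = 70.471153
y = r_b·(sin φ − φ·cos φ) = 68.943629·(0.21011344 − 0.21169098·0.97767701) = 0.217036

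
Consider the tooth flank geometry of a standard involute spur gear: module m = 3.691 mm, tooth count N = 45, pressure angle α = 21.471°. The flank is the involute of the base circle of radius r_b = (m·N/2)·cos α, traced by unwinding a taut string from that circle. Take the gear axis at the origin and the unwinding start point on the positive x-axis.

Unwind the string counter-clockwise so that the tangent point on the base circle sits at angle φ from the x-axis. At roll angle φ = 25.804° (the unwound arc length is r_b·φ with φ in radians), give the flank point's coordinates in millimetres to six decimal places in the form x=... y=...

x=84.728997 y=2.305837

pitch radius r_p = m·N/2 = 3.691·45/2 = 83.047500
base radius r_b = r_p·cos α = 83.047500·cos 21.471° = 77.284249
roll angle φ = 25.804° = 0.45036476 rad
x = r_b·(cos φ + φ·sin φ) = 77.284249·(0.90028838 + 0.45036476·0.43529395) = 84.728997
y = r_b·(sin φ − φ·cos φ) = 77.284249·(0.43529395 − 0.45036476·0.90028838) = 2.305837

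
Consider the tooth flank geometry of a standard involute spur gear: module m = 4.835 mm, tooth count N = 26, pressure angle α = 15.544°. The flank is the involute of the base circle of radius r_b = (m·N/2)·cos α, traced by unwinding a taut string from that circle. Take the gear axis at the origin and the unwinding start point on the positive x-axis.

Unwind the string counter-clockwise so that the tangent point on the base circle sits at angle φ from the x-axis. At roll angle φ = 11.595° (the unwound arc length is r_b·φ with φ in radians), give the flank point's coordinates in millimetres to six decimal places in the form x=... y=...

pitch radius r_p = m·N/2 = 4.835·26/2 = 62.855000
base radius r_b = r_p·cos α = 62.855000·cos 15.544° = 60.556075
roll angle φ = 11.595° = 0.20237093 rad
x = r_b·(cos φ + φ·sin φ) = 60.556075·(0.97959279 + 0.20237093·0.20099244) = 61.783414
y = r_b·(sin φ − φ·cos φ) = 60.556075·(0.20099244 − 0.20237093·0.97959279) = 0.166610

x=61.783414 y=0.166610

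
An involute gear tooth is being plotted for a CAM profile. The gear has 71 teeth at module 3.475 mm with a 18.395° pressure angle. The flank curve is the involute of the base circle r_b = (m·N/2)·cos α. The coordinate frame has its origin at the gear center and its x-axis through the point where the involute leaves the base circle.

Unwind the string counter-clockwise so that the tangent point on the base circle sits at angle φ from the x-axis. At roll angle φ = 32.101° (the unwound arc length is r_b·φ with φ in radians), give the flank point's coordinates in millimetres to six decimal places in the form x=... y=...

x=134.014732 y=6.649325

pitch radius r_p = m·N/2 = 3.475·71/2 = 123.362500
base radius r_b = r_p·cos α = 123.362500·cos 18.395° = 117.059115
roll angle φ = 32.101° = 0.56026814 rad
x = r_b·(cos φ + φ·sin φ) = 117.059115·(0.84711265 + 0.56026814·0.53141336) = 134.014732
y = r_b·(sin φ − φ·cos φ) = 117.059115·(0.53141336 − 0.56026814·0.84711265) = 6.649325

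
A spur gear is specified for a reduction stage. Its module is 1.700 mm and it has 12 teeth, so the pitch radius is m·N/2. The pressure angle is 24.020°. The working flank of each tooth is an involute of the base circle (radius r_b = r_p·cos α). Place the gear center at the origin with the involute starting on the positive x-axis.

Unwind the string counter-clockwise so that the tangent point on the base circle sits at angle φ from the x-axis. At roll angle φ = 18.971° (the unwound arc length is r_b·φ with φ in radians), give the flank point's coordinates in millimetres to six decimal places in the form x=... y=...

x=9.813505 y=0.111500

pitch radius r_p = m·N/2 = 1.700·12/2 = 10.200000
base radius r_b = r_p·cos α = 10.200000·cos 24.020° = 9.316715
roll angle φ = 18.971° = 0.33110641 rad
x = r_b·(cos φ + φ·sin φ) = 9.316715·(0.94568324 + 0.33110641·0.32508954) = 9.813505
y = r_b·(sin φ − φ·cos φ) = 9.316715·(0.32508954 − 0.33110641·0.94568324) = 0.111500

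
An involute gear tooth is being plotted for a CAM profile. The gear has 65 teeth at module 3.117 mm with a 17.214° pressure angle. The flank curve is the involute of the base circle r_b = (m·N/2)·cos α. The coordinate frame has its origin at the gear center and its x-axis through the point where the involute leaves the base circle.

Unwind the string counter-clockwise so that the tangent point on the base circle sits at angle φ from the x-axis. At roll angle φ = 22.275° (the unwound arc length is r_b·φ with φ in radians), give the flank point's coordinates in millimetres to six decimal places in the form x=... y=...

pitch radius r_p = m·N/2 = 3.117·65/2 = 101.302500
base radius r_b = r_p·cos α = 101.302500·cos 17.214° = 96.764764
roll angle φ = 22.275° = 0.38877209 rad
x = r_b·(cos φ + φ·sin φ) = 96.764764·(0.92537520 + 0.38877209·0.37905242) = 103.803452
y = r_b·(sin φ − φ·cos φ) = 96.764764·(0.37905242 − 0.38877209·0.92537520) = 1.866822

x=103.803452 y=1.866822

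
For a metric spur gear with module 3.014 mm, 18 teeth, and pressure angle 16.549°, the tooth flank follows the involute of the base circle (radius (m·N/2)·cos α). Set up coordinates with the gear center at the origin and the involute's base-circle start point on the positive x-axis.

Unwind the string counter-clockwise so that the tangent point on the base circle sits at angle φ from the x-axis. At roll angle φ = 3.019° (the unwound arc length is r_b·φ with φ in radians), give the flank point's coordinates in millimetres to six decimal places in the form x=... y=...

pitch radius r_p = m·N/2 = 3.014·18/2 = 27.126000
base radius r_b = r_p·cos α = 27.126000·cos 16.549° = 26.002346
roll angle φ = 3.019° = 0.05269149 rad
x = r_b·(cos φ + φ·sin φ) = 26.002346·(0.99861212 + 0.05269149·0.05266711) = 26.038417
y = r_b·(sin φ − φ·cos φ) = 26.002346·(0.05266711 − 0.05269149·0.99861212) = 0.001268

x=26.038417 y=0.001268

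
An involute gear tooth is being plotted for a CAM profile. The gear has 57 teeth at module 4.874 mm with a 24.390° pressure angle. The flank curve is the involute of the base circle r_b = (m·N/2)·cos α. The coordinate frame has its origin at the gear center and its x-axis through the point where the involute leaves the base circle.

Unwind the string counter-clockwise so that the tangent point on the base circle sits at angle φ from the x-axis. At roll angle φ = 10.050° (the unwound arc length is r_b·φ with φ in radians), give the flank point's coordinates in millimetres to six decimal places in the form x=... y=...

x=128.443433 y=0.226884

pitch radius r_p = m·N/2 = 4.874·57/2 = 138.909000
base radius r_b = r_p·cos α = 138.909000·cos 24.390° = 126.512170
roll angle φ = 10.050° = 0.17540559 rad
x = r_b·(cos φ + φ·sin φ) = 126.512170·(0.98465584 + 0.17540559·0.17450752) = 128.443433
y = r_b·(sin φ − φ·cos φ) = 126.512170·(0.17450752 − 0.17540559·0.98465584) = 0.226884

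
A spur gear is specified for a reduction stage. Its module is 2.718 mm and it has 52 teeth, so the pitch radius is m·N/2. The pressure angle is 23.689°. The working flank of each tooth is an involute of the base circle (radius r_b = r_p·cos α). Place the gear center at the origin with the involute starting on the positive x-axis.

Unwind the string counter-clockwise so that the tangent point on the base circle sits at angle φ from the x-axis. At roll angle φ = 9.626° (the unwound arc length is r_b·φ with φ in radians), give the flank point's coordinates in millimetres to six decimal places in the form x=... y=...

pitch radius r_p = m·N/2 = 2.718·52/2 = 70.668000
base radius r_b = r_p·cos α = 70.668000·cos 23.689° = 64.713496
roll angle φ = 9.626° = 0.16800539 rad
x = r_b·(cos φ + φ·sin φ) = 64.713496·(0.98592026 + 0.16800539·0.16721616) = 65.620357
y = r_b·(sin φ − φ·cos φ) = 64.713496·(0.16721616 − 0.16800539·0.98592026) = 0.102004

x=65.620357 y=0.102004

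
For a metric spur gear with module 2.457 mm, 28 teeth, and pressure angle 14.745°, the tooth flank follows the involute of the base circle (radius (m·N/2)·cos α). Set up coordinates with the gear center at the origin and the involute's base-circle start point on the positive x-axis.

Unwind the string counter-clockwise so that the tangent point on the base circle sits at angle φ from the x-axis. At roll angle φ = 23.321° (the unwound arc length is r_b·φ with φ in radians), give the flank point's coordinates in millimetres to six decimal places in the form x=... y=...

x=35.907684 y=0.735412

pitch radius r_p = m·N/2 = 2.457·28/2 = 34.398000
base radius r_b = r_p·cos α = 34.398000·cos 14.745° = 33.265210
roll angle φ = 23.321° = 0.40702823 rad
x = r_b·(cos φ + φ·sin φ) = 33.265210·(0.91830134 + 0.40702823·0.39588210) = 35.907684
y = r_b·(sin φ − φ·cos φ) = 33.265210·(0.39588210 − 0.40702823·0.91830134) = 0.735412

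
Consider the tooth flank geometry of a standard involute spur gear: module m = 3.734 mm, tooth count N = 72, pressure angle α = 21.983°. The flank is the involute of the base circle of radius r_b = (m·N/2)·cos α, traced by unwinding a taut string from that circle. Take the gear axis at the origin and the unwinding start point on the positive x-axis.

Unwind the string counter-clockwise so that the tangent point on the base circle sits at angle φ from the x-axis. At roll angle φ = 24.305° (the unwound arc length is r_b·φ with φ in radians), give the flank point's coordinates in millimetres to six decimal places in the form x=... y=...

x=135.366473 y=3.114994

pitch radius r_p = m·N/2 = 3.734·72/2 = 134.424000
base radius r_b = r_p·cos α = 134.424000·cos 21.983° = 124.650698
roll angle φ = 24.305° = 0.42420227 rad
x = r_b·(cos φ + φ·sin φ) = 124.650698·(0.91136736 + 0.42420227·0.41159389) = 135.366473
y = r_b·(sin φ − φ·cos φ) = 124.650698·(0.41159389 − 0.42420227·0.91136736) = 3.114994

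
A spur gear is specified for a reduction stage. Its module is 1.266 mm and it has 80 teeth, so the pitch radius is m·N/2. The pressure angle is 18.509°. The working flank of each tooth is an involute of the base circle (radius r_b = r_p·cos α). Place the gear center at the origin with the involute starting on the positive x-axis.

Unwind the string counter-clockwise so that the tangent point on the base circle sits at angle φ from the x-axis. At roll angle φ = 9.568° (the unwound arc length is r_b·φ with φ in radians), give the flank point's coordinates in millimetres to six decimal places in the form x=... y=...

x=48.685492 y=0.074334

pitch radius r_p = m·N/2 = 1.266·80/2 = 50.640000
base radius r_b = r_p·cos α = 50.640000·cos 18.509° = 48.020585
roll angle φ = 9.568° = 0.16699310 rad
x = r_b·(cos φ + φ·sin φ) = 48.020585·(0.98608902 + 0.16699310·0.16621804) = 48.685492
y = r_b·(sin φ − φ·cos φ) = 48.020585·(0.16621804 − 0.16699310·0.98608902) = 0.074334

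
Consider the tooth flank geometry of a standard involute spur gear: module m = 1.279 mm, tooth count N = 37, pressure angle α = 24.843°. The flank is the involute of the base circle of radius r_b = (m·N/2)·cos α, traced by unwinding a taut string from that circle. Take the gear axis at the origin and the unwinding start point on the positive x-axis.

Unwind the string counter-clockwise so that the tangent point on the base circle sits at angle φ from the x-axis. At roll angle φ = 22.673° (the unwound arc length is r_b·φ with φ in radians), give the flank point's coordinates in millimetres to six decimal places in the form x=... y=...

pitch radius r_p = m·N/2 = 1.279·37/2 = 23.661500
base radius r_b = r_p·cos α = 23.661500·cos 24.843° = 21.471922
roll angle φ = 22.673° = 0.39571850 rad
x = r_b·(cos φ + φ·sin φ) = 21.471922·(0.92271984 + 0.39571850·0.38547126) = 23.087855
y = r_b·(sin φ − φ·cos φ) = 21.471922·(0.38547126 − 0.39571850·0.92271984) = 0.436609

x=23.087855 y=0.436609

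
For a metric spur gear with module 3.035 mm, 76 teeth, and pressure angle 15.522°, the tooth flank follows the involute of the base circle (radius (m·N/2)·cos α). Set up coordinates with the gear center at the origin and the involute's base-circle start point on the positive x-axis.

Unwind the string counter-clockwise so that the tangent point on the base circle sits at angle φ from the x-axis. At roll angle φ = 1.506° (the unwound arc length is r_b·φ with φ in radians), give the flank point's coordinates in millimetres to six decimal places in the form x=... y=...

x=111.162038 y=0.000673

pitch radius r_p = m·N/2 = 3.035·76/2 = 115.330000
base radius r_b = r_p·cos α = 115.330000·cos 15.522° = 111.123658
roll angle φ = 1.506° = 0.02628466 rad
x = r_b·(cos φ + φ·sin φ) = 111.123658·(0.99965458 + 0.02628466·0.02628163) = 111.162038
y = r_b·(sin φ − φ·cos φ) = 111.123658·(0.02628163 − 0.02628466·0.99965458) = 0.000673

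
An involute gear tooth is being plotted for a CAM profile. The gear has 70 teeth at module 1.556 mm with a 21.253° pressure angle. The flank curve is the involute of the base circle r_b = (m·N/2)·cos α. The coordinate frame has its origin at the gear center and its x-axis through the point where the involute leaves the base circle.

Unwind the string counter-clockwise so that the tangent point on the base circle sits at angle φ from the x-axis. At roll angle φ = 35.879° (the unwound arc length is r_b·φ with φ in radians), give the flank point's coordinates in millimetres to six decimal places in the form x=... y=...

x=59.753187 y=3.993866

pitch radius r_p = m·N/2 = 1.556·70/2 = 54.460000
base radius r_b = r_p·cos α = 54.460000·cos 21.253° = 50.756115
roll angle φ = 35.879° = 0.62620668 rad
x = r_b·(cos φ + φ·sin φ) = 50.756115·(0.81025650 + 0.62620668·0.58607542) = 59.753187
y = r_b·(sin φ − φ·cos φ) = 50.756115·(0.58607542 − 0.62620668·0.81025650) = 3.993866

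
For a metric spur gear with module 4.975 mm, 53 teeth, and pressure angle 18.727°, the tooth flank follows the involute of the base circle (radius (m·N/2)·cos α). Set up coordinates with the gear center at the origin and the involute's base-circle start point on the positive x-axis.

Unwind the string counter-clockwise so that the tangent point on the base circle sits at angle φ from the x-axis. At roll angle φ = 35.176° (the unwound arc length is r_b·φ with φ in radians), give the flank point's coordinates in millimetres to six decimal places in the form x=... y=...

pitch radius r_p = m·N/2 = 4.975·53/2 = 131.837500
base radius r_b = r_p·cos α = 131.837500·cos 18.727° = 124.857902
roll angle φ = 35.176° = 0.61393702 rad
x = r_b·(cos φ + φ·sin φ) = 124.857902·(0.81738628 + 0.61393702·0.57608998) = 146.217250
y = r_b·(sin φ − φ·cos φ) = 124.857902·(0.57608998 − 0.61393702·0.81738628) = 9.272732

x=146.217250 y=9.272732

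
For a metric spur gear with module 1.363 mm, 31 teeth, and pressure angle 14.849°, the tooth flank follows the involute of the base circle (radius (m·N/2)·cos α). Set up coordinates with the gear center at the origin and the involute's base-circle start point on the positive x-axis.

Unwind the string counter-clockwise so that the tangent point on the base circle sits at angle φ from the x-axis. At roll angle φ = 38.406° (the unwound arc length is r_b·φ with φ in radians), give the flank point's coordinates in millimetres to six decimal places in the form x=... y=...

x=24.506099 y=1.959494

pitch radius r_p = m·N/2 = 1.363·31/2 = 21.126500
base radius r_b = r_p·cos α = 21.126500·cos 14.849° = 20.420972
roll angle φ = 38.406° = 0.67031115 rad
x = r_b·(cos φ + φ·sin φ) = 20.420972·(0.78362841 + 0.67031115·0.62122985) = 24.506099
y = r_b·(sin φ − φ·cos φ) = 20.420972·(0.62122985 − 0.67031115·0.78362841) = 1.959494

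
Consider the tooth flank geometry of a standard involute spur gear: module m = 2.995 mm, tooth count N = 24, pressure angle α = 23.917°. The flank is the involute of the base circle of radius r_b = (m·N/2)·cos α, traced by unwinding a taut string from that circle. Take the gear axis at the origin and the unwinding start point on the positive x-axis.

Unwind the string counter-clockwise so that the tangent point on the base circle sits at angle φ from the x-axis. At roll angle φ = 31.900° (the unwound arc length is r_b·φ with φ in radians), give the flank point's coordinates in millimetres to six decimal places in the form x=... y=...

x=37.558162 y=1.832096

pitch radius r_p = m·N/2 = 2.995·24/2 = 35.940000
base radius r_b = r_p·cos α = 35.940000·cos 23.917° = 32.853965
roll angle φ = 31.900° = 0.55676003 rad
x = r_b·(cos φ + φ·sin φ) = 32.853965·(0.84897169 + 0.55676003·0.52843833) = 37.558162
y = r_b·(sin φ − φ·cos φ) = 32.853965·(0.52843833 − 0.55676003·0.84897169) = 1.832096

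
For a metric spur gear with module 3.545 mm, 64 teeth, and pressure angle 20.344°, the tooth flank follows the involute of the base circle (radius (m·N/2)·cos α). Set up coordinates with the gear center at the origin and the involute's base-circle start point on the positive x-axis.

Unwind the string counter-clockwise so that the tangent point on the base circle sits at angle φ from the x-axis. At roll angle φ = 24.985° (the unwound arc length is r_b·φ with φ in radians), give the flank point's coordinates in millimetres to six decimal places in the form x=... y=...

pitch radius r_p = m·N/2 = 3.545·64/2 = 113.440000
base radius r_b = r_p·cos α = 113.440000·cos 20.344° = 106.363866
roll angle φ = 24.985° = 0.43607051 rad
x = r_b·(cos φ + φ·sin φ) = 106.363866·(0.90641840 + 0.43607051·0.42238098) = 116.001101
y = r_b·(sin φ − φ·cos φ) = 106.363866·(0.42238098 − 0.43607051·0.90641840) = 2.884443

x=116.001101 y=2.884443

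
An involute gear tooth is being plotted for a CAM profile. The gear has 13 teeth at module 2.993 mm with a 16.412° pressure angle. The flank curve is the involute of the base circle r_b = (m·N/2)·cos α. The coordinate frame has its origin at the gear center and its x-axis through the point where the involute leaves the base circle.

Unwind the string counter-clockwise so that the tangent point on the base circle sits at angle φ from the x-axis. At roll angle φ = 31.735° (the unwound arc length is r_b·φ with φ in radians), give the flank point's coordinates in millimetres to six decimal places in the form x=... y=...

pitch radius r_p = m·N/2 = 2.993·13/2 = 19.454500
base radius r_b = r_p·cos α = 19.454500·cos 16.412° = 18.661823
roll angle φ = 31.735° = 0.55388024 rad
x = r_b·(cos φ + φ·sin φ) = 18.661823·(0.85048996 + 0.55388024·0.52599128) = 21.308557
y = r_b·(sin φ − φ·cos φ) = 18.661823·(0.52599128 − 0.55388024·0.85048996) = 1.024939

x=21.308557 y=1.024939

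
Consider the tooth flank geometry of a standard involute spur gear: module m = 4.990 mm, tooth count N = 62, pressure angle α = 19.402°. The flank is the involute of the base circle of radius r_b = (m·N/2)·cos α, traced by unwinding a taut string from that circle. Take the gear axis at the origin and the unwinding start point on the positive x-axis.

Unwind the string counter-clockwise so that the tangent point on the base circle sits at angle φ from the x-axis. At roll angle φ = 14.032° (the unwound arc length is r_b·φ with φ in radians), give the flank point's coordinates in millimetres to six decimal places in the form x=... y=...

pitch radius r_p = m·N/2 = 4.990·62/2 = 154.690000
base radius r_b = r_p·cos α = 154.690000·cos 19.402° = 145.905319
roll angle φ = 14.032° = 0.24490460 rad
x = r_b·(cos φ + φ·sin φ) = 145.905319·(0.97016046 + 0.24490460·0.24246377) = 150.215502
y = r_b·(sin φ − φ·cos φ) = 145.905319·(0.24246377 − 0.24490460·0.97016046) = 0.710123

x=150.215502 y=0.710123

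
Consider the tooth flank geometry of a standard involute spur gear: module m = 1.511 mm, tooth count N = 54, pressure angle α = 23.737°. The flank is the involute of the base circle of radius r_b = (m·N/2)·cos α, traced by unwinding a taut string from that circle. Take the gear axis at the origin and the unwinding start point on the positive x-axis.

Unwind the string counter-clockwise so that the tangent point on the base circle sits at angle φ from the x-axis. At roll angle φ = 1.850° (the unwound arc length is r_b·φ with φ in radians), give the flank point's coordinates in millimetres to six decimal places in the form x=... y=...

x=37.365152 y=0.000419

pitch radius r_p = m·N/2 = 1.511·54/2 = 40.797000
base radius r_b = r_p·cos α = 40.797000·cos 23.737° = 37.345689
roll angle φ = 1.850° = 0.03228859 rad
x = r_b·(cos φ + φ·sin φ) = 37.345689·(0.99947877 + 0.03228859·0.03228298) = 37.365152
y = r_b·(sin φ − φ·cos φ) = 37.345689·(0.03228298 − 0.03228859·0.99947877) = 0.000419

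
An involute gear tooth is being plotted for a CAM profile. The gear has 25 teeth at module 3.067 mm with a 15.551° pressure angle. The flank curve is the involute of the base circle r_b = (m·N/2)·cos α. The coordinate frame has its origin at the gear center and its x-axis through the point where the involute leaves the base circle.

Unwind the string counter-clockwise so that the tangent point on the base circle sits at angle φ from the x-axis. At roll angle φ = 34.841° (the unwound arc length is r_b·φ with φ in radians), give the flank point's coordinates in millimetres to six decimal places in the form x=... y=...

pitch radius r_p = m·N/2 = 3.067·25/2 = 38.337500
base radius r_b = r_p·cos α = 38.337500·cos 15.551° = 36.934048
roll angle φ = 34.841° = 0.60809016 rad
x = r_b·(cos φ + φ·sin φ) = 36.934048·(0.82074060 + 0.60809016·0.57130102) = 43.144255
y = r_b·(sin φ − φ·cos φ) = 36.934048·(0.57130102 − 0.60809016·0.82074060) = 2.667256

x=43.144255 y=2.667256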